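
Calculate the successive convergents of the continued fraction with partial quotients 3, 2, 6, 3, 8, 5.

Using the convergent recurrence p_i = a_i*p_{i-1} + p_{i-2}, q_i = a_i*q_{i-1} + q_{i-2} with p_{-2}=0, p_{-1}=1, q_{-2}=1, q_{-1}=0:
  i=0: a_0=3, p_0 = 3*1 + 0 = 3, q_0 = 3*0 + 1 = 1.
  i=1: a_1=2, p_1 = 2*3 + 1 = 7, q_1 = 2*1 + 0 = 2.
  i=2: a_2=6, p_2 = 6*7 + 3 = 45, q_2 = 6*2 + 1 = 13.
  i=3: a_3=3, p_3 = 3*45 + 7 = 142, q_3 = 3*13 + 2 = 41.
  i=4: a_4=8, p_4 = 8*142 + 45 = 1181, q_4 = 8*41 + 13 = 341.
  i=5: a_5=5, p_5 = 5*1181 + 142 = 6047, q_5 = 5*341 + 41 = 1746.

3/1, 7/2, 45/13, 142/41, 1181/341, 6047/1746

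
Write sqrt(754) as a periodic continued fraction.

[27; (2, 5, 1, 1, 1, 1, 5, 2, 54)]

Write x_i = (sqrt(754) + m_i)/d_i with (m_0, d_0) = (0, 1). a_0 = floor(sqrt(754)) = 27, since 27^2 = 729 <= 754 < 784 = 28^2.
Iterate m_{i+1} = d_i*a_i - m_i, d_{i+1} = (754 - m_{i+1}^2)/d_i, a_{i+1} = floor((a_0 + m_{i+1})/d_{i+1}):
  m_1 = 1*27 - 0 = 27, d_1 = (754 - 27^2)/1 = 25/1 = 25, a_1 = floor((27 + 27)/25) = 2.
  m_2 = 25*2 - 27 = 23, d_2 = (754 - 23^2)/25 = 225/25 = 9, a_2 = floor((27 + 23)/9) = 5.
  m_3 = 9*5 - 23 = 22, d_3 = (754 - 22^2)/9 = 270/9 = 30, a_3 = floor((27 + 22)/30) = 1.
  m_4 = 30*1 - 22 = 8, d_4 = (754 - 8^2)/30 = 690/30 = 23, a_4 = floor((27 + 8)/23) = 1.
  m_5 = 23*1 - 8 = 15, d_5 = (754 - 15^2)/23 = 529/23 = 23, a_5 = floor((27 + 15)/23) = 1.
  m_6 = 23*1 - 15 = 8, d_6 = (754 - 8^2)/23 = 690/23 = 30, a_6 = floor((27 + 8)/30) = 1.
  m_7 = 30*1 - 8 = 22, d_7 = (754 - 22^2)/30 = 270/30 = 9, a_7 = floor((27 + 22)/9) = 5.
  m_8 = 9*5 - 22 = 23, d_8 = (754 - 23^2)/9 = 225/9 = 25, a_8 = floor((27 + 23)/25) = 2.
  m_9 = 25*2 - 23 = 27, d_9 = (754 - 27^2)/25 = 25/25 = 1, a_9 = floor((27 + 27)/1) = 54.
  m_10 = 1*54 - 27 = 27, d_10 = (754 - 27^2)/1 = 25/1 = 25: (m_10, d_10) = (m_1, d_1) = (27, 25), so from here the quotients repeat a_1, ..., a_9; the period length is 9.
Hence the expansion of sqrt(754) is a_0 = 27 followed by the repeating block 2, 5, 1, 1, 1, 1, 5, 2, 54 (period 9).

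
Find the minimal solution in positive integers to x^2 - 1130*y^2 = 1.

First expand sqrt(1130) as a continued fraction. With x_i = (sqrt(1130) + m_i)/d_i and (m_0, d_0) = (0, 1): a_0 = floor(sqrt(1130)) = 33, since 33^2 = 1089 <= 1130 < 1156 = 34^2.
Iterate m_{i+1} = d_i*a_i - m_i, d_{i+1} = (1130 - m_{i+1}^2)/d_i, a_{i+1} = floor((a_0 + m_{i+1})/d_{i+1}):
  m_1 = 1*33 - 0 = 33, d_1 = (1130 - 33^2)/1 = 41/1 = 41, a_1 = floor((33 + 33)/41) = 1.
  m_2 = 41*1 - 33 = 8, d_2 = (1130 - 8^2)/41 = 1066/41 = 26, a_2 = floor((33 + 8)/26) = 1.
  m_3 = 26*1 - 8 = 18, d_3 = (1130 - 18^2)/26 = 806/26 = 31, a_3 = floor((33 + 18)/31) = 1.
  m_4 = 31*1 - 18 = 13, d_4 = (1130 - 13^2)/31 = 961/31 = 31, a_4 = floor((33 + 13)/31) = 1.
  m_5 = 31*1 - 13 = 18, d_5 = (1130 - 18^2)/31 = 806/31 = 26, a_5 = floor((33 + 18)/26) = 1.
  m_6 = 26*1 - 18 = 8, d_6 = (1130 - 8^2)/26 = 1066/26 = 41, a_6 = floor((33 + 8)/41) = 1.
  m_7 = 41*1 - 8 = 33, d_7 = (1130 - 33^2)/41 = 41/41 = 1, a_7 = floor((33 + 33)/1) = 66.
  m_8 = 1*66 - 33 = 33, d_8 = (1130 - 33^2)/1 = 41/1 = 41: (m_8, d_8) = (m_1, d_1) = (33, 41), so from here the quotients repeat a_1, ..., a_7; the period length is 7.
So sqrt(1130) = [33; (1, 1, 1, 1, 1, 1, 66)] with period length k = 7.
k is odd, so (p_{k-1}, q_{k-1}) only solves x^2 - 1130y^2 = -1 and the fundamental solution of x^2 - 1130y^2 = 1 is (p_{2k-1}, q_{2k-1}) = (p_13, q_13); compute convergents through index 13, running through the period twice.
Convergents (p_i = a_i*p_{i-1} + p_{i-2}, q_i = a_i*q_{i-1} + q_{i-2} with p_{-2}=0, p_{-1}=1, q_{-2}=1, q_{-1}=0):
  i=0: a_0=33, p_0 = 33*1 + 0 = 33, q_0 = 33*0 + 1 = 1.
  i=1: a_1=1, p_1 = 1*33 + 1 = 34, q_1 = 1*1 + 0 = 1.
  i=2: a_2=1, p_2 = 1*34 + 33 = 67, q_2 = 1*1 + 1 = 2.
  i=3: a_3=1, p_3 = 1*67 + 34 = 101, q_3 = 1*2 + 1 = 3.
  i=4: a_4=1, p_4 = 1*101 + 67 = 168, q_4 = 1*3 + 2 = 5.
  i=5: a_5=1, p_5 = 1*168 + 101 = 269, q_5 = 1*5 + 3 = 8.
  i=6: a_6=1, p_6 = 1*269 + 168 = 437, q_6 = 1*8 + 5 = 13.
  i=7: a_7=66, p_7 = 66*437 + 269 = 29111, q_7 = 66*13 + 8 = 866.
  i=8: a_8=1, p_8 = 1*29111 + 437 = 29548, q_8 = 1*866 + 13 = 879.
  i=9: a_9=1, p_9 = 1*29548 + 29111 = 58659, q_9 = 1*879 + 866 = 1745.
  i=10: a_10=1, p_10 = 1*58659 + 29548 = 88207, q_10 = 1*1745 + 879 = 2624.
  i=11: a_11=1, p_11 = 1*88207 + 58659 = 146866, q_11 = 1*2624 + 1745 = 4369.
  i=12: a_12=1, p_12 = 1*146866 + 88207 = 235073, q_12 = 1*4369 + 2624 = 6993.
  i=13: a_13=1, p_13 = 1*235073 + 146866 = 381939, q_13 = 1*6993 + 4369 = 11362.
Indeed p_6^2 - 1130*q_6^2 = 190969 - 190970 = -1, not +1.
Check: 381939^2 - 1130*11362^2 = 145877399721 - 145877399720 = 1, so (x, y) = (381939, 11362) solves the equation, and by the theorem it is the least positive solution.

(x, y) = (381939, 11362)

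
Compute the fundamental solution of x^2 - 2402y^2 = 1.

First expand sqrt(2402) as a continued fraction. With x_i = (sqrt(2402) + m_i)/d_i and (m_0, d_0) = (0, 1): a_0 = floor(sqrt(2402)) = 49, since 49^2 = 2401 <= 2402 < 2500 = 50^2.
Iterate m_{i+1} = d_i*a_i - m_i, d_{i+1} = (2402 - m_{i+1}^2)/d_i, a_{i+1} = floor((a_0 + m_{i+1})/d_{i+1}):
  m_1 = 1*49 - 0 = 49, d_1 = (2402 - 49^2)/1 = 1/1 = 1, a_1 = floor((49 + 49)/1) = 98.
  m_2 = 1*98 - 49 = 49, d_2 = (2402 - 49^2)/1 = 1/1 = 1: (m_2, d_2) = (m_1, d_1) = (49, 1), so from here the quotient a_1 repeats; the period length is 1.
So sqrt(2402) = [49; (98)] with period length k = 1.
k is odd, so (p_{k-1}, q_{k-1}) only solves x^2 - 2402y^2 = -1 and the fundamental solution of x^2 - 2402y^2 = 1 is (p_{2k-1}, q_{2k-1}) = (p_1, q_1); compute convergents through index 1, running through the period twice.
Convergents (p_i = a_i*p_{i-1} + p_{i-2}, q_i = a_i*q_{i-1} + q_{i-2} with p_{-2}=0, p_{-1}=1, q_{-2}=1, q_{-1}=0):
  i=0: a_0=49, p_0 = 49*1 + 0 = 49, q_0 = 49*0 + 1 = 1.
  i=1: a_1=98, p_1 = 98*49 + 1 = 4803, q_1 = 98*1 + 0 = 98.
Indeed p_0^2 - 2402*q_0^2 = 2401 - 2402 = -1, not +1.
Check: 4803^2 - 2402*98^2 = 23068809 - 23068808 = 1, so (x, y) = (4803, 98) solves the equation, and by the theorem it is the least positive solution.

(x, y) = (4803, 98)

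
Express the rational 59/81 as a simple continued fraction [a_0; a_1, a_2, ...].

Run the Euclidean algorithm on 59 and 81; the successive quotients are the partial quotients a_0, a_1, ... (each step inverts the fractional part left over by the previous one):
  59 = 0*81 + 59, so a_0 = 0.
  81 = 1*59 + 22, so a_1 = 1.
  59 = 2*22 + 15, so a_2 = 2.
  22 = 1*15 + 7, so a_3 = 1.
  15 = 2*7 + 1, so a_4 = 2.
  7 = 7*1 + 0, so a_5 = 7.
The remainder reaches 0 after 6 divisions, so the expansion has 6 partial quotients, read off in order.

[0; 1, 2, 1, 2, 7]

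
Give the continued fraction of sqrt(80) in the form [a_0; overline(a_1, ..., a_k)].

Write x_i = (sqrt(80) + m_i)/d_i with (m_0, d_0) = (0, 1). a_0 = floor(sqrt(80)) = 8, since 8^2 = 64 <= 80 < 81 = 9^2.
Iterate m_{i+1} = d_i*a_i - m_i, d_{i+1} = (80 - m_{i+1}^2)/d_i, a_{i+1} = floor((a_0 + m_{i+1})/d_{i+1}):
  m_1 = 1*8 - 0 = 8, d_1 = (80 - 8^2)/1 = 16/1 = 16, a_1 = floor((8 + 8)/16) = 1.
  m_2 = 16*1 - 8 = 8, d_2 = (80 - 8^2)/16 = 16/16 = 1, a_2 = floor((8 + 8)/1) = 16.
  m_3 = 1*16 - 8 = 8, d_3 = (80 - 8^2)/1 = 16/1 = 16: (m_3, d_3) = (m_1, d_1) = (8, 16), so from here the quotients repeat a_1, a_2; the period length is 2.
Hence the expansion of sqrt(80) is a_0 = 8 followed by the repeating block 1, 16 (period 2).

[8; overline(1, 16)]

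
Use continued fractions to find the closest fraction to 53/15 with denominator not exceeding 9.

32/9

Expand x = 53/15 as a continued fraction with the Euclidean algorithm:
  53 = 3*15 + 8, so a_0 = 3.
  15 = 1*8 + 7, so a_1 = 1.
  8 = 1*7 + 1, so a_2 = 1.
  7 = 7*1 + 0, so a_3 = 7.
so x = [3; 1, 1, 7].
Convergents (p_i = a_i*p_{i-1} + p_{i-2}, q_i = a_i*q_{i-1} + q_{i-2} with p_{-2}=0, p_{-1}=1, q_{-2}=1, q_{-1}=0), until the denominator exceeds 9:
  i=0: a_0=3, p_0 = 3*1 + 0 = 3, q_0 = 3*0 + 1 = 1.
  i=1: a_1=1, p_1 = 1*3 + 1 = 4, q_1 = 1*1 + 0 = 1.
  i=2: a_2=1, p_2 = 1*4 + 3 = 7, q_2 = 1*1 + 1 = 2.
  i=3: a_3=7, p_3 = 7*7 + 4 = 53, q_3 = 7*2 + 1 = 15.
q_3 = 15 > 9, so the last convergent with denominator <= 9 is p_2/q_2 = 7/2.
The closest fraction with denominator <= 9 is either p_2/q_2 or the intermediate fraction (k*p_2 + p_1)/(k*q_2 + q_1) with the largest k >= 1 whose denominator stays <= 9; these approach x as k grows, and every other convergent or intermediate fraction in range is farther away.
Largest k: floor((9 - q_1)/q_2) = floor((9 - 1)/2) = 4.
That gives (4*7 + 4)/(4*2 + 1) = 32/9.
Compare the errors: |x - 7/2| = |53*2 - 7*15|/(15*2) = 1/30, and |x - 32/9| = |53*9 - 32*15|/(15*9) = 3/135.
Cross-multiplying, 3*30 = 90 < 135 = 1*135, so 3/135 is smaller: the intermediate fraction 32/9 is closer to x than 7/2.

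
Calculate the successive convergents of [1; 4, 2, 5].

Using the convergent recurrence p_i = a_i*p_{i-1} + p_{i-2}, q_i = a_i*q_{i-1} + q_{i-2} with p_{-2}=0, p_{-1}=1, q_{-2}=1, q_{-1}=0:
  i=0: a_0=1, p_0 = 1*1 + 0 = 1, q_0 = 1*0 + 1 = 1.
  i=1: a_1=4, p_1 = 4*1 + 1 = 5, q_1 = 4*1 + 0 = 4.
  i=2: a_2=2, p_2 = 2*5 + 1 = 11, q_2 = 2*4 + 1 = 9.
  i=3: a_3=5, p_3 = 5*11 + 5 = 60, q_3 = 5*9 + 4 = 49.

1/1, 5/4, 11/9, 60/49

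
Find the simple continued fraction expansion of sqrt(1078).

[32; (1, 4, 1, 64)]

Write x_i = (sqrt(1078) + m_i)/d_i with (m_0, d_0) = (0, 1). a_0 = floor(sqrt(1078)) = 32, since 32^2 = 1024 <= 1078 < 1089 = 33^2.
Iterate m_{i+1} = d_i*a_i - m_i, d_{i+1} = (1078 - m_{i+1}^2)/d_i, a_{i+1} = floor((a_0 + m_{i+1})/d_{i+1}):
  m_1 = 1*32 - 0 = 32, d_1 = (1078 - 32^2)/1 = 54/1 = 54, a_1 = floor((32 + 32)/54) = 1.
  m_2 = 54*1 - 32 = 22, d_2 = (1078 - 22^2)/54 = 594/54 = 11, a_2 = floor((32 + 22)/11) = 4.
  m_3 = 11*4 - 22 = 22, d_3 = (1078 - 22^2)/11 = 594/11 = 54, a_3 = floor((32 + 22)/54) = 1.
  m_4 = 54*1 - 22 = 32, d_4 = (1078 - 32^2)/54 = 54/54 = 1, a_4 = floor((32 + 32)/1) = 64.
  m_5 = 1*64 - 32 = 32, d_5 = (1078 - 32^2)/1 = 54/1 = 54: (m_5, d_5) = (m_1, d_1) = (32, 54), so from here the quotients repeat a_1, ..., a_4; the period length is 4.
Hence the expansion of sqrt(1078) is a_0 = 32 followed by the repeating block 1, 4, 1, 64 (period 4).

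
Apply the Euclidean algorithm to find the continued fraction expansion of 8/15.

Run the Euclidean algorithm on 8 and 15; the successive quotients are the partial quotients a_0, a_1, ... (each step inverts the fractional part left over by the previous one):
  8 = 0*15 + 8, so a_0 = 0.
  15 = 1*8 + 7, so a_1 = 1.
  8 = 1*7 + 1, so a_2 = 1.
  7 = 7*1 + 0, so a_3 = 7.
The remainder reaches 0 after 4 divisions, so the expansion has 4 partial quotients, read off in order.

[0; 1, 1, 7]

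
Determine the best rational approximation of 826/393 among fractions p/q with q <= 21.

Expand x = 826/393 as a continued fraction with the Euclidean algorithm:
  826 = 2*393 + 40, so a_0 = 2.
  393 = 9*40 + 33, so a_1 = 9.
  40 = 1*33 + 7, so a_2 = 1.
  33 = 4*7 + 5, so a_3 = 4.
  7 = 1*5 + 2, so a_4 = 1.
  5 = 2*2 + 1, so a_5 = 2.
  2 = 2*1 + 0, so a_6 = 2.
so x = [2; 9, 1, 4, 1, 2, 2].
Convergents (p_i = a_i*p_{i-1} + p_{i-2}, q_i = a_i*q_{i-1} + q_{i-2} with p_{-2}=0, p_{-1}=1, q_{-2}=1, q_{-1}=0), until the denominator exceeds 21:
  i=0: a_0=2, p_0 = 2*1 + 0 = 2, q_0 = 2*0 + 1 = 1.
  i=1: a_1=9, p_1 = 9*2 + 1 = 19, q_1 = 9*1 + 0 = 9.
  i=2: a_2=1, p_2 = 1*19 + 2 = 21, q_2 = 1*9 + 1 = 10.
  i=3: a_3=4, p_3 = 4*21 + 19 = 103, q_3 = 4*10 + 9 = 49.
q_3 = 49 > 21, so the last convergent with denominator <= 21 is p_2/q_2 = 21/10.
The closest fraction with denominator <= 21 is either p_2/q_2 or the intermediate fraction (k*p_2 + p_1)/(k*q_2 + q_1) with the largest k >= 1 whose denominator stays <= 21; these approach x as k grows, and every other convergent or intermediate fraction in range is farther away.
Largest k: floor((21 - q_1)/q_2) = floor((21 - 9)/10) = 1.
That gives (1*21 + 19)/(1*10 + 9) = 40/19.
Compare the errors: |x - 21/10| = |826*10 - 21*393|/(393*10) = 7/3930, and |x - 40/19| = |826*19 - 40*393|/(393*19) = 26/7467.
Cross-multiplying, 7*7467 = 52269 < 102180 = 26*3930, so 7/3930 is smaller: the convergent 21/10 is closer to x than 40/19.

21/10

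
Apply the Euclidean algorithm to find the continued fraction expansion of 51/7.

[7; 3, 2]

Run the Euclidean algorithm on 51 and 7; the successive quotients are the partial quotients a_0, a_1, ... (each step inverts the fractional part left over by the previous one):
  51 = 7*7 + 2, so a_0 = 7.
  7 = 3*2 + 1, so a_1 = 3.
  2 = 2*1 + 0, so a_2 = 2.
The remainder reaches 0 after 3 divisions, so the expansion has 3 partial quotients, read off in order.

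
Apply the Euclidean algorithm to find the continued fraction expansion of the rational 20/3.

[6; 1, 2]

Run the Euclidean algorithm on 20 and 3; the successive quotients are the partial quotients a_0, a_1, ... (each step inverts the fractional part left over by the previous one):
  20 = 6*3 + 2, so a_0 = 6.
  3 = 1*2 + 1, so a_1 = 1.
  2 = 2*1 + 0, so a_2 = 2.
The remainder reaches 0 after 3 divisions, so the expansion has 3 partial quotients, read off in order.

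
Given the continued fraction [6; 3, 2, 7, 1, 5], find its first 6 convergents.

6/1, 19/3, 44/7, 327/52, 371/59, 2182/347

Using the convergent recurrence p_i = a_i*p_{i-1} + p_{i-2}, q_i = a_i*q_{i-1} + q_{i-2} with p_{-2}=0, p_{-1}=1, q_{-2}=1, q_{-1}=0:
  i=0: a_0=6, p_0 = 6*1 + 0 = 6, q_0 = 6*0 + 1 = 1.
  i=1: a_1=3, p_1 = 3*6 + 1 = 19, q_1 = 3*1 + 0 = 3.
  i=2: a_2=2, p_2 = 2*19 + 6 = 44, q_2 = 2*3 + 1 = 7.
  i=3: a_3=7, p_3 = 7*44 + 19 = 327, q_3 = 7*7 + 3 = 52.
  i=4: a_4=1, p_4 = 1*327 + 44 = 371, q_4 = 1*52 + 7 = 59.
  i=5: a_5=5, p_5 = 5*371 + 327 = 2182, q_5 = 5*59 + 52 = 347.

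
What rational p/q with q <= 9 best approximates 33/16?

Expand x = 33/16 as a continued fraction with the Euclidean algorithm:
  33 = 2*16 + 1, so a_0 = 2.
  16 = 16*1 + 0, so a_1 = 16.
so x = [2; 16].
Convergents (p_i = a_i*p_{i-1} + p_{i-2}, q_i = a_i*q_{i-1} + q_{i-2} with p_{-2}=0, p_{-1}=1, q_{-2}=1, q_{-1}=0), until the denominator exceeds 9:
  i=0: a_0=2, p_0 = 2*1 + 0 = 2, q_0 = 2*0 + 1 = 1.
  i=1: a_1=16, p_1 = 16*2 + 1 = 33, q_1 = 16*1 + 0 = 16.
q_1 = 16 > 9, so the last convergent with denominator <= 9 is p_0/q_0 = 2/1.
The closest fraction with denominator <= 9 is either p_0/q_0 or the intermediate fraction (k*p_0 + p_{-1})/(k*q_0 + q_{-1}) with the largest k >= 1 whose denominator stays <= 9; these approach x as k grows, and every other convergent or intermediate fraction in range is farther away.
Largest k: floor((9 - q_{-1})/q_0) = floor((9 - 0)/1) = 9 (using the seeds p_{-1} = 1, q_{-1} = 0).
That gives (9*2 + 1)/(9*1 + 0) = 19/9.
Compare the errors: |x - 2/1| = |33*1 - 2*16|/(16*1) = 1/16, and |x - 19/9| = |33*9 - 19*16|/(16*9) = 7/144.
Cross-multiplying, 7*16 = 112 < 144 = 1*144, so 7/144 is smaller: the intermediate fraction 19/9 is closer to x than 2/1.

19/9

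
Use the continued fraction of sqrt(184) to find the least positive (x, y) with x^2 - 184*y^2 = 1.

(x, y) = (24335, 1794)

First expand sqrt(184) as a continued fraction. With x_i = (sqrt(184) + m_i)/d_i and (m_0, d_0) = (0, 1): a_0 = floor(sqrt(184)) = 13, since 13^2 = 169 <= 184 < 196 = 14^2.
Iterate m_{i+1} = d_i*a_i - m_i, d_{i+1} = (184 - m_{i+1}^2)/d_i, a_{i+1} = floor((a_0 + m_{i+1})/d_{i+1}):
  m_1 = 1*13 - 0 = 13, d_1 = (184 - 13^2)/1 = 15/1 = 15, a_1 = floor((13 + 13)/15) = 1.
  m_2 = 15*1 - 13 = 2, d_2 = (184 - 2^2)/15 = 180/15 = 12, a_2 = floor((13 + 2)/12) = 1.
  m_3 = 12*1 - 2 = 10, d_3 = (184 - 10^2)/12 = 84/12 = 7, a_3 = floor((13 + 10)/7) = 3.
  m_4 = 7*3 - 10 = 11, d_4 = (184 - 11^2)/7 = 63/7 = 9, a_4 = floor((13 + 11)/9) = 2.
  m_5 = 9*2 - 11 = 7, d_5 = (184 - 7^2)/9 = 135/9 = 15, a_5 = floor((13 + 7)/15) = 1.
  m_6 = 15*1 - 7 = 8, d_6 = (184 - 8^2)/15 = 120/15 = 8, a_6 = floor((13 + 8)/8) = 2.
  m_7 = 8*2 - 8 = 8, d_7 = (184 - 8^2)/8 = 120/8 = 15, a_7 = floor((13 + 8)/15) = 1.
  m_8 = 15*1 - 8 = 7, d_8 = (184 - 7^2)/15 = 135/15 = 9, a_8 = floor((13 + 7)/9) = 2.
  m_9 = 9*2 - 7 = 11, d_9 = (184 - 11^2)/9 = 63/9 = 7, a_9 = floor((13 + 11)/7) = 3.
  m_10 = 7*3 - 11 = 10, d_10 = (184 - 10^2)/7 = 84/7 = 12, a_10 = floor((13 + 10)/12) = 1.
  m_11 = 12*1 - 10 = 2, d_11 = (184 - 2^2)/12 = 180/12 = 15, a_11 = floor((13 + 2)/15) = 1.
  m_12 = 15*1 - 2 = 13, d_12 = (184 - 13^2)/15 = 15/15 = 1, a_12 = floor((13 + 13)/1) = 26.
  m_13 = 1*26 - 13 = 13, d_13 = (184 - 13^2)/1 = 15/1 = 15: (m_13, d_13) = (m_1, d_1) = (13, 15), so from here the quotients repeat a_1, ..., a_12; the period length is 12.
So sqrt(184) = [13; (1, 1, 3, 2, 1, 2, 1, 2, 3, 1, 1, 26)] with period length k = 12.
k is even, so the fundamental solution of x^2 - 184y^2 = 1 is (p_{k-1}, q_{k-1}) = (p_11, q_11); compute convergents through index 11.
Convergents (p_i = a_i*p_{i-1} + p_{i-2}, q_i = a_i*q_{i-1} + q_{i-2} with p_{-2}=0, p_{-1}=1, q_{-2}=1, q_{-1}=0):
  i=0: a_0=13, p_0 = 13*1 + 0 = 13, q_0 = 13*0 + 1 = 1.
  i=1: a_1=1, p_1 = 1*13 + 1 = 14, q_1 = 1*1 + 0 = 1.
  i=2: a_2=1, p_2 = 1*14 + 13 = 27, q_2 = 1*1 + 1 = 2.
  i=3: a_3=3, p_3 = 3*27 + 14 = 95, q_3 = 3*2 + 1 = 7.
  i=4: a_4=2, p_4 = 2*95 + 27 = 217, q_4 = 2*7 + 2 = 16.
  i=5: a_5=1, p_5 = 1*217 + 95 = 312, q_5 = 1*16 + 7 = 23.
  i=6: a_6=2, p_6 = 2*312 + 217 = 841, q_6 = 2*23 + 16 = 62.
  i=7: a_7=1, p_7 = 1*841 + 312 = 1153, q_7 = 1*62 + 23 = 85.
  i=8: a_8=2, p_8 = 2*1153 + 841 = 3147, q_8 = 2*85 + 62 = 232.
  i=9: a_9=3, p_9 = 3*3147 + 1153 = 10594, q_9 = 3*232 + 85 = 781.
  i=10: a_10=1, p_10 = 1*10594 + 3147 = 13741, q_10 = 1*781 + 232 = 1013.
  i=11: a_11=1, p_11 = 1*13741 + 10594 = 24335, q_11 = 1*1013 + 781 = 1794.
Check: 24335^2 - 184*1794^2 = 592192225 - 592192224 = 1, so (x, y) = (24335, 1794) solves the equation, and by the theorem it is the least positive solution.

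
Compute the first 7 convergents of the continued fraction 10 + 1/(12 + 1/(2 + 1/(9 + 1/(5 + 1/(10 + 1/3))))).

Using the convergent recurrence p_i = a_i*p_{i-1} + p_{i-2}, q_i = a_i*q_{i-1} + q_{i-2} with p_{-2}=0, p_{-1}=1, q_{-2}=1, q_{-1}=0:
  i=0: a_0=10, p_0 = 10*1 + 0 = 10, q_0 = 10*0 + 1 = 1.
  i=1: a_1=12, p_1 = 12*10 + 1 = 121, q_1 = 12*1 + 0 = 12.
  i=2: a_2=2, p_2 = 2*121 + 10 = 252, q_2 = 2*12 + 1 = 25.
  i=3: a_3=9, p_3 = 9*252 + 121 = 2389, q_3 = 9*25 + 12 = 237.
  i=4: a_4=5, p_4 = 5*2389 + 252 = 12197, q_4 = 5*237 + 25 = 1210.
  i=5: a_5=10, p_5 = 10*12197 + 2389 = 124359, q_5 = 10*1210 + 237 = 12337.
  i=6: a_6=3, p_6 = 3*124359 + 12197 = 385274, q_6 = 3*12337 + 1210 = 38221.

10/1, 121/12, 252/25, 2389/237, 12197/1210, 124359/12337, 385274/38221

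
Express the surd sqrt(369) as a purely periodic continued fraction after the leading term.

[19; (4, 1, 3, 2, 7, 4, 7, 2, 3, 1, 4, 38)]

Write x_i = (sqrt(369) + m_i)/d_i with (m_0, d_0) = (0, 1). a_0 = floor(sqrt(369)) = 19, since 19^2 = 361 <= 369 < 400 = 20^2.
Iterate m_{i+1} = d_i*a_i - m_i, d_{i+1} = (369 - m_{i+1}^2)/d_i, a_{i+1} = floor((a_0 + m_{i+1})/d_{i+1}):
  m_1 = 1*19 - 0 = 19, d_1 = (369 - 19^2)/1 = 8/1 = 8, a_1 = floor((19 + 19)/8) = 4.
  m_2 = 8*4 - 19 = 13, d_2 = (369 - 13^2)/8 = 200/8 = 25, a_2 = floor((19 + 13)/25) = 1.
  m_3 = 25*1 - 13 = 12, d_3 = (369 - 12^2)/25 = 225/25 = 9, a_3 = floor((19 + 12)/9) = 3.
  m_4 = 9*3 - 12 = 15, d_4 = (369 - 15^2)/9 = 144/9 = 16, a_4 = floor((19 + 15)/16) = 2.
  m_5 = 16*2 - 15 = 17, d_5 = (369 - 17^2)/16 = 80/16 = 5, a_5 = floor((19 + 17)/5) = 7.
  m_6 = 5*7 - 17 = 18, d_6 = (369 - 18^2)/5 = 45/5 = 9, a_6 = floor((19 + 18)/9) = 4.
  m_7 = 9*4 - 18 = 18, d_7 = (369 - 18^2)/9 = 45/9 = 5, a_7 = floor((19 + 18)/5) = 7.
  m_8 = 5*7 - 18 = 17, d_8 = (369 - 17^2)/5 = 80/5 = 16, a_8 = floor((19 + 17)/16) = 2.
  m_9 = 16*2 - 17 = 15, d_9 = (369 - 15^2)/16 = 144/16 = 9, a_9 = floor((19 + 15)/9) = 3.
  m_10 = 9*3 - 15 = 12, d_10 = (369 - 12^2)/9 = 225/9 = 25, a_10 = floor((19 + 12)/25) = 1.
  m_11 = 25*1 - 12 = 13, d_11 = (369 - 13^2)/25 = 200/25 = 8, a_11 = floor((19 + 13)/8) = 4.
  m_12 = 8*4 - 13 = 19, d_12 = (369 - 19^2)/8 = 8/8 = 1, a_12 = floor((19 + 19)/1) = 38.
  m_13 = 1*38 - 19 = 19, d_13 = (369 - 19^2)/1 = 8/1 = 8: (m_13, d_13) = (m_1, d_1) = (19, 8), so from here the quotients repeat a_1, ..., a_12; the period length is 12.
Hence the expansion of sqrt(369) is a_0 = 19 followed by the repeating block 4, 1, 3, 2, 7, 4, 7, 2, 3, 1, 4, 38 (period 12).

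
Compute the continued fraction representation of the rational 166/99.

[1; 1, 2, 10, 1, 2]

Run the Euclidean algorithm on 166 and 99; the successive quotients are the partial quotients a_0, a_1, ... (each step inverts the fractional part left over by the previous one):
  166 = 1*99 + 67, so a_0 = 1.
  99 = 1*67 + 32, so a_1 = 1.
  67 = 2*32 + 3, so a_2 = 2.
  32 = 10*3 + 2, so a_3 = 10.
  3 = 1*2 + 1, so a_4 = 1.
  2 = 2*1 + 0, so a_5 = 2.
The remainder reaches 0 after 6 divisions, so the expansion has 6 partial quotients, read off in order.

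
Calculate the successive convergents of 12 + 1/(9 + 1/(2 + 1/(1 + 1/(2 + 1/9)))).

Using the convergent recurrence p_i = a_i*p_{i-1} + p_{i-2}, q_i = a_i*q_{i-1} + q_{i-2} with p_{-2}=0, p_{-1}=1, q_{-2}=1, q_{-1}=0:
  i=0: a_0=12, p_0 = 12*1 + 0 = 12, q_0 = 12*0 + 1 = 1.
  i=1: a_1=9, p_1 = 9*12 + 1 = 109, q_1 = 9*1 + 0 = 9.
  i=2: a_2=2, p_2 = 2*109 + 12 = 230, q_2 = 2*9 + 1 = 19.
  i=3: a_3=1, p_3 = 1*230 + 109 = 339, q_3 = 1*19 + 9 = 28.
  i=4: a_4=2, p_4 = 2*339 + 230 = 908, q_4 = 2*28 + 19 = 75.
  i=5: a_5=9, p_5 = 9*908 + 339 = 8511, q_5 = 9*75 + 28 = 703.

12/1, 109/9, 230/19, 339/28, 908/75, 8511/703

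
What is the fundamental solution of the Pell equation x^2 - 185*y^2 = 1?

First expand sqrt(185) as a continued fraction. With x_i = (sqrt(185) + m_i)/d_i and (m_0, d_0) = (0, 1): a_0 = floor(sqrt(185)) = 13, since 13^2 = 169 <= 185 < 196 = 14^2.
Iterate m_{i+1} = d_i*a_i - m_i, d_{i+1} = (185 - m_{i+1}^2)/d_i, a_{i+1} = floor((a_0 + m_{i+1})/d_{i+1}):
  m_1 = 1*13 - 0 = 13, d_1 = (185 - 13^2)/1 = 16/1 = 16, a_1 = floor((13 + 13)/16) = 1.
  m_2 = 16*1 - 13 = 3, d_2 = (185 - 3^2)/16 = 176/16 = 11, a_2 = floor((13 + 3)/11) = 1.
  m_3 = 11*1 - 3 = 8, d_3 = (185 - 8^2)/11 = 121/11 = 11, a_3 = floor((13 + 8)/11) = 1.
  m_4 = 11*1 - 8 = 3, d_4 = (185 - 3^2)/11 = 176/11 = 16, a_4 = floor((13 + 3)/16) = 1.
  m_5 = 16*1 - 3 = 13, d_5 = (185 - 13^2)/16 = 16/16 = 1, a_5 = floor((13 + 13)/1) = 26.
  m_6 = 1*26 - 13 = 13, d_6 = (185 - 13^2)/1 = 16/1 = 16: (m_6, d_6) = (m_1, d_1) = (13, 16), so from here the quotients repeat a_1, ..., a_5; the period length is 5.
So sqrt(185) = [13; (1, 1, 1, 1, 26)] with period length k = 5.
k is odd, so (p_{k-1}, q_{k-1}) only solves x^2 - 185y^2 = -1 and the fundamental solution of x^2 - 185y^2 = 1 is (p_{2k-1}, q_{2k-1}) = (p_9, q_9); compute convergents through index 9, running through the period twice.
Convergents (p_i = a_i*p_{i-1} + p_{i-2}, q_i = a_i*q_{i-1} + q_{i-2} with p_{-2}=0, p_{-1}=1, q_{-2}=1, q_{-1}=0):
  i=0: a_0=13, p_0 = 13*1 + 0 = 13, q_0 = 13*0 + 1 = 1.
  i=1: a_1=1, p_1 = 1*13 + 1 = 14, q_1 = 1*1 + 0 = 1.
  i=2: a_2=1, p_2 = 1*14 + 13 = 27, q_2 = 1*1 + 1 = 2.
  i=3: a_3=1, p_3 = 1*27 + 14 = 41, q_3 = 1*2 + 1 = 3.
  i=4: a_4=1, p_4 = 1*41 + 27 = 68, q_4 = 1*3 + 2 = 5.
  i=5: a_5=26, p_5 = 26*68 + 41 = 1809, q_5 = 26*5 + 3 = 133.
  i=6: a_6=1, p_6 = 1*1809 + 68 = 1877, q_6 = 1*133 + 5 = 138.
  i=7: a_7=1, p_7 = 1*1877 + 1809 = 3686, q_7 = 1*138 + 133 = 271.
  i=8: a_8=1, p_8 = 1*3686 + 1877 = 5563, q_8 = 1*271 + 138 = 409.
  i=9: a_9=1, p_9 = 1*5563 + 3686 = 9249, q_9 = 1*409 + 271 = 680.
Indeed p_4^2 - 185*q_4^2 = 4624 - 4625 = -1, not +1.
Check: 9249^2 - 185*680^2 = 85544001 - 85544000 = 1, so (x, y) = (9249, 680) solves the equation, and by the theorem it is the least positive solution.

(x, y) = (9249, 680)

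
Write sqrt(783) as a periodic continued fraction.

[27; (1, 54)]

Write x_i = (sqrt(783) + m_i)/d_i with (m_0, d_0) = (0, 1). a_0 = floor(sqrt(783)) = 27, since 27^2 = 729 <= 783 < 784 = 28^2.
Iterate m_{i+1} = d_i*a_i - m_i, d_{i+1} = (783 - m_{i+1}^2)/d_i, a_{i+1} = floor((a_0 + m_{i+1})/d_{i+1}):
  m_1 = 1*27 - 0 = 27, d_1 = (783 - 27^2)/1 = 54/1 = 54, a_1 = floor((27 + 27)/54) = 1.
  m_2 = 54*1 - 27 = 27, d_2 = (783 - 27^2)/54 = 54/54 = 1, a_2 = floor((27 + 27)/1) = 54.
  m_3 = 1*54 - 27 = 27, d_3 = (783 - 27^2)/1 = 54/1 = 54: (m_3, d_3) = (m_1, d_1) = (27, 54), so from here the quotients repeat a_1, a_2; the period length is 2.
Hence the expansion of sqrt(783) is a_0 = 27 followed by the repeating block 1, 54 (period 2).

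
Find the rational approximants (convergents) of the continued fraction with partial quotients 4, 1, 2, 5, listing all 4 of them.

Using the convergent recurrence p_i = a_i*p_{i-1} + p_{i-2}, q_i = a_i*q_{i-1} + q_{i-2} with p_{-2}=0, p_{-1}=1, q_{-2}=1, q_{-1}=0:
  i=0: a_0=4, p_0 = 4*1 + 0 = 4, q_0 = 4*0 + 1 = 1.
  i=1: a_1=1, p_1 = 1*4 + 1 = 5, q_1 = 1*1 + 0 = 1.
  i=2: a_2=2, p_2 = 2*5 + 4 = 14, q_2 = 2*1 + 1 = 3.
  i=3: a_3=5, p_3 = 5*14 + 5 = 75, q_3 = 5*3 + 1 = 16.

4/1, 5/1, 14/3, 75/16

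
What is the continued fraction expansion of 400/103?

Run the Euclidean algorithm on 400 and 103; the successive quotients are the partial quotients a_0, a_1, ... (each step inverts the fractional part left over by the previous one):
  400 = 3*103 + 91, so a_0 = 3.
  103 = 1*91 + 12, so a_1 = 1.
  91 = 7*12 + 7, so a_2 = 7.
  12 = 1*7 + 5, so a_3 = 1.
  7 = 1*5 + 2, so a_4 = 1.
  5 = 2*2 + 1, so a_5 = 2.
  2 = 2*1 + 0, so a_6 = 2.
The remainder reaches 0 after 7 divisions, so the expansion has 7 partial quotients, read off in order.

[3; 1, 7, 1, 1, 2, 2]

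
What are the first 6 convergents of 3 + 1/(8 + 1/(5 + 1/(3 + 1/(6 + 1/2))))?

Using the convergent recurrence p_i = a_i*p_{i-1} + p_{i-2}, q_i = a_i*q_{i-1} + q_{i-2} with p_{-2}=0, p_{-1}=1, q_{-2}=1, q_{-1}=0:
  i=0: a_0=3, p_0 = 3*1 + 0 = 3, q_0 = 3*0 + 1 = 1.
  i=1: a_1=8, p_1 = 8*3 + 1 = 25, q_1 = 8*1 + 0 = 8.
  i=2: a_2=5, p_2 = 5*25 + 3 = 128, q_2 = 5*8 + 1 = 41.
  i=3: a_3=3, p_3 = 3*128 + 25 = 409, q_3 = 3*41 + 8 = 131.
  i=4: a_4=6, p_4 = 6*409 + 128 = 2582, q_4 = 6*131 + 41 = 827.
  i=5: a_5=2, p_5 = 2*2582 + 409 = 5573, q_5 = 2*827 + 131 = 1785.

3/1, 25/8, 128/41, 409/131, 2582/827, 5573/1785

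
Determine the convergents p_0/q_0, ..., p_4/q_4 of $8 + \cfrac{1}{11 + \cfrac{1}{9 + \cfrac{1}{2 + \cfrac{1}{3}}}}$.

8/1, 89/11, 809/100, 1707/211, 5930/733

Using the convergent recurrence p_i = a_i*p_{i-1} + p_{i-2}, q_i = a_i*q_{i-1} + q_{i-2} with p_{-2}=0, p_{-1}=1, q_{-2}=1, q_{-1}=0:
  i=0: a_0=8, p_0 = 8*1 + 0 = 8, q_0 = 8*0 + 1 = 1.
  i=1: a_1=11, p_1 = 11*8 + 1 = 89, q_1 = 11*1 + 0 = 11.
  i=2: a_2=9, p_2 = 9*89 + 8 = 809, q_2 = 9*11 + 1 = 100.
  i=3: a_3=2, p_3 = 2*809 + 89 = 1707, q_3 = 2*100 + 11 = 211.
  i=4: a_4=3, p_4 = 3*1707 + 809 = 5930, q_4 = 3*211 + 100 = 733.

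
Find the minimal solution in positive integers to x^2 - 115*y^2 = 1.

First expand sqrt(115) as a continued fraction. With x_i = (sqrt(115) + m_i)/d_i and (m_0, d_0) = (0, 1): a_0 = floor(sqrt(115)) = 10, since 10^2 = 100 <= 115 < 121 = 11^2.
Iterate m_{i+1} = d_i*a_i - m_i, d_{i+1} = (115 - m_{i+1}^2)/d_i, a_{i+1} = floor((a_0 + m_{i+1})/d_{i+1}):
  m_1 = 1*10 - 0 = 10, d_1 = (115 - 10^2)/1 = 15/1 = 15, a_1 = floor((10 + 10)/15) = 1.
  m_2 = 15*1 - 10 = 5, d_2 = (115 - 5^2)/15 = 90/15 = 6, a_2 = floor((10 + 5)/6) = 2.
  m_3 = 6*2 - 5 = 7, d_3 = (115 - 7^2)/6 = 66/6 = 11, a_3 = floor((10 + 7)/11) = 1.
  m_4 = 11*1 - 7 = 4, d_4 = (115 - 4^2)/11 = 99/11 = 9, a_4 = floor((10 + 4)/9) = 1.
  m_5 = 9*1 - 4 = 5, d_5 = (115 - 5^2)/9 = 90/9 = 10, a_5 = floor((10 + 5)/10) = 1.
  m_6 = 10*1 - 5 = 5, d_6 = (115 - 5^2)/10 = 90/10 = 9, a_6 = floor((10 + 5)/9) = 1.
  m_7 = 9*1 - 5 = 4, d_7 = (115 - 4^2)/9 = 99/9 = 11, a_7 = floor((10 + 4)/11) = 1.
  m_8 = 11*1 - 4 = 7, d_8 = (115 - 7^2)/11 = 66/11 = 6, a_8 = floor((10 + 7)/6) = 2.
  m_9 = 6*2 - 7 = 5, d_9 = (115 - 5^2)/6 = 90/6 = 15, a_9 = floor((10 + 5)/15) = 1.
  m_10 = 15*1 - 5 = 10, d_10 = (115 - 10^2)/15 = 15/15 = 1, a_10 = floor((10 + 10)/1) = 20.
  m_11 = 1*20 - 10 = 10, d_11 = (115 - 10^2)/1 = 15/1 = 15: (m_11, d_11) = (m_1, d_1) = (10, 15), so from here the quotients repeat a_1, ..., a_10; the period length is 10.
So sqrt(115) = [10; (1, 2, 1, 1, 1, 1, 1, 2, 1, 20)] with period length k = 10.
k is even, so the fundamental solution of x^2 - 115y^2 = 1 is (p_{k-1}, q_{k-1}) = (p_9, q_9); compute convergents through index 9.
Convergents (p_i = a_i*p_{i-1} + p_{i-2}, q_i = a_i*q_{i-1} + q_{i-2} with p_{-2}=0, p_{-1}=1, q_{-2}=1, q_{-1}=0):
  i=0: a_0=10, p_0 = 10*1 + 0 = 10, q_0 = 10*0 + 1 = 1.
  i=1: a_1=1, p_1 = 1*10 + 1 = 11, q_1 = 1*1 + 0 = 1.
  i=2: a_2=2, p_2 = 2*11 + 10 = 32, q_2 = 2*1 + 1 = 3.
  i=3: a_3=1, p_3 = 1*32 + 11 = 43, q_3 = 1*3 + 1 = 4.
  i=4: a_4=1, p_4 = 1*43 + 32 = 75, q_4 = 1*4 + 3 = 7.
  i=5: a_5=1, p_5 = 1*75 + 43 = 118, q_5 = 1*7 + 4 = 11.
  i=6: a_6=1, p_6 = 1*118 + 75 = 193, q_6 = 1*11 + 7 = 18.
  i=7: a_7=1, p_7 = 1*193 + 118 = 311, q_7 = 1*18 + 11 = 29.
  i=8: a_8=2, p_8 = 2*311 + 193 = 815, q_8 = 2*29 + 18 = 76.
  i=9: a_9=1, p_9 = 1*815 + 311 = 1126, q_9 = 1*76 + 29 = 105.
Check: 1126^2 - 115*105^2 = 1267876 - 1267875 = 1, so (x, y) = (1126, 105) solves the equation, and by the theorem it is the least positive solution.

(x, y) = (1126, 105)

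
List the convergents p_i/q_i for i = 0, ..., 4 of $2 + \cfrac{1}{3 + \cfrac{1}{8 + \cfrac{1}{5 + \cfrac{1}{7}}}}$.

Using the convergent recurrence p_i = a_i*p_{i-1} + p_{i-2}, q_i = a_i*q_{i-1} + q_{i-2} with p_{-2}=0, p_{-1}=1, q_{-2}=1, q_{-1}=0:
  i=0: a_0=2, p_0 = 2*1 + 0 = 2, q_0 = 2*0 + 1 = 1.
  i=1: a_1=3, p_1 = 3*2 + 1 = 7, q_1 = 3*1 + 0 = 3.
  i=2: a_2=8, p_2 = 8*7 + 2 = 58, q_2 = 8*3 + 1 = 25.
  i=3: a_3=5, p_3 = 5*58 + 7 = 297, q_3 = 5*25 + 3 = 128.
  i=4: a_4=7, p_4 = 7*297 + 58 = 2137, q_4 = 7*128 + 25 = 921.

2/1, 7/3, 58/25, 297/128, 2137/921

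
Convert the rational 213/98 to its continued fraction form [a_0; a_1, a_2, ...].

[2; 5, 1, 3, 4]

Run the Euclidean algorithm on 213 and 98; the successive quotients are the partial quotients a_0, a_1, ... (each step inverts the fractional part left over by the previous one):
  213 = 2*98 + 17, so a_0 = 2.
  98 = 5*17 + 13, so a_1 = 5.
  17 = 1*13 + 4, so a_2 = 1.
  13 = 3*4 + 1, so a_3 = 3.
  4 = 4*1 + 0, so a_4 = 4.
The remainder reaches 0 after 5 divisions, so the expansion has 5 partial quotients, read off in order.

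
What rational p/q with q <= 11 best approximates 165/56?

Expand x = 165/56 as a continued fraction with the Euclidean algorithm:
  165 = 2*56 + 53, so a_0 = 2.
  56 = 1*53 + 3, so a_1 = 1.
  53 = 17*3 + 2, so a_2 = 17.
  3 = 1*2 + 1, so a_3 = 1.
  2 = 2*1 + 0, so a_4 = 2.
so x = [2; 1, 17, 1, 2].
Convergents (p_i = a_i*p_{i-1} + p_{i-2}, q_i = a_i*q_{i-1} + q_{i-2} with p_{-2}=0, p_{-1}=1, q_{-2}=1, q_{-1}=0), until the denominator exceeds 11:
  i=0: a_0=2, p_0 = 2*1 + 0 = 2, q_0 = 2*0 + 1 = 1.
  i=1: a_1=1, p_1 = 1*2 + 1 = 3, q_1 = 1*1 + 0 = 1.
  i=2: a_2=17, p_2 = 17*3 + 2 = 53, q_2 = 17*1 + 1 = 18.
q_2 = 18 > 11, so the last convergent with denominator <= 11 is p_1/q_1 = 3/1.
The closest fraction with denominator <= 11 is either p_1/q_1 or the intermediate fraction (k*p_1 + p_0)/(k*q_1 + q_0) with the largest k >= 1 whose denominator stays <= 11; these approach x as k grows, and every other convergent or intermediate fraction in range is farther away.
Largest k: floor((11 - q_0)/q_1) = floor((11 - 1)/1) = 10.
That gives (10*3 + 2)/(10*1 + 1) = 32/11.
Compare the errors: |x - 3/1| = |165*1 - 3*56|/(56*1) = 3/56, and |x - 32/11| = |165*11 - 32*56|/(56*11) = 23/616.
Cross-multiplying, 23*56 = 1288 < 1848 = 3*616, so 23/616 is smaller: the intermediate fraction 32/11 is closer to x than 3/1.

32/11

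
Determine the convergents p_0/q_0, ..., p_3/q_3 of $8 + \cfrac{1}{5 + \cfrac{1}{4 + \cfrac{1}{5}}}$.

8/1, 41/5, 172/21, 901/110

Using the convergent recurrence p_i = a_i*p_{i-1} + p_{i-2}, q_i = a_i*q_{i-1} + q_{i-2} with p_{-2}=0, p_{-1}=1, q_{-2}=1, q_{-1}=0:
  i=0: a_0=8, p_0 = 8*1 + 0 = 8, q_0 = 8*0 + 1 = 1.
  i=1: a_1=5, p_1 = 5*8 + 1 = 41, q_1 = 5*1 + 0 = 5.
  i=2: a_2=4, p_2 = 4*41 + 8 = 172, q_2 = 4*5 + 1 = 21.
  i=3: a_3=5, p_3 = 5*172 + 41 = 901, q_3 = 5*21 + 5 = 110.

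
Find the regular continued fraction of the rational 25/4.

[6; 4]

Run the Euclidean algorithm on 25 and 4; the successive quotients are the partial quotients a_0, a_1, ... (each step inverts the fractional part left over by the previous one):
  25 = 6*4 + 1, so a_0 = 6.
  4 = 4*1 + 0, so a_1 = 4.
The remainder reaches 0 after 2 divisions, so the expansion has 2 partial quotients, read off in order.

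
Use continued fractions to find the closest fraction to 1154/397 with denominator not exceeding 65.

Expand x = 1154/397 as a continued fraction with the Euclidean algorithm:
  1154 = 2*397 + 360, so a_0 = 2.
  397 = 1*360 + 37, so a_1 = 1.
  360 = 9*37 + 27, so a_2 = 9.
  37 = 1*27 + 10, so a_3 = 1.
  27 = 2*10 + 7, so a_4 = 2.
  10 = 1*7 + 3, so a_5 = 1.
  7 = 2*3 + 1, so a_6 = 2.
  3 = 3*1 + 0, so a_7 = 3.
so x = [2; 1, 9, 1, 2, 1, 2, 3].
Convergents (p_i = a_i*p_{i-1} + p_{i-2}, q_i = a_i*q_{i-1} + q_{i-2} with p_{-2}=0, p_{-1}=1, q_{-2}=1, q_{-1}=0), until the denominator exceeds 65:
  i=0: a_0=2, p_0 = 2*1 + 0 = 2, q_0 = 2*0 + 1 = 1.
  i=1: a_1=1, p_1 = 1*2 + 1 = 3, q_1 = 1*1 + 0 = 1.
  i=2: a_2=9, p_2 = 9*3 + 2 = 29, q_2 = 9*1 + 1 = 10.
  i=3: a_3=1, p_3 = 1*29 + 3 = 32, q_3 = 1*10 + 1 = 11.
  i=4: a_4=2, p_4 = 2*32 + 29 = 93, q_4 = 2*11 + 10 = 32.
  i=5: a_5=1, p_5 = 1*93 + 32 = 125, q_5 = 1*32 + 11 = 43.
  i=6: a_6=2, p_6 = 2*125 + 93 = 343, q_6 = 2*43 + 32 = 118.
q_6 = 118 > 65, so the last convergent with denominator <= 65 is p_5/q_5 = 125/43.
The closest fraction with denominator <= 65 is either p_5/q_5 or the intermediate fraction (k*p_5 + p_4)/(k*q_5 + q_4) with the largest k >= 1 whose denominator stays <= 65; these approach x as k grows, and every other convergent or intermediate fraction in range is farther away.
Largest k: floor((65 - q_4)/q_5) = floor((65 - 32)/43) = 0.
Since k = 0, no intermediate fraction beyond p_5/q_5 has denominator <= 65, so the convergent 125/43 is the closest (its error is |1154*43 - 125*397|/(397*43) = 3/17071).

125/43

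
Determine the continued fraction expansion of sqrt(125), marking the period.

Write x_i = (sqrt(125) + m_i)/d_i with (m_0, d_0) = (0, 1). a_0 = floor(sqrt(125)) = 11, since 11^2 = 121 <= 125 < 144 = 12^2.
Iterate m_{i+1} = d_i*a_i - m_i, d_{i+1} = (125 - m_{i+1}^2)/d_i, a_{i+1} = floor((a_0 + m_{i+1})/d_{i+1}):
  m_1 = 1*11 - 0 = 11, d_1 = (125 - 11^2)/1 = 4/1 = 4, a_1 = floor((11 + 11)/4) = 5.
  m_2 = 4*5 - 11 = 9, d_2 = (125 - 9^2)/4 = 44/4 = 11, a_2 = floor((11 + 9)/11) = 1.
  m_3 = 11*1 - 9 = 2, d_3 = (125 - 2^2)/11 = 121/11 = 11, a_3 = floor((11 + 2)/11) = 1.
  m_4 = 11*1 - 2 = 9, d_4 = (125 - 9^2)/11 = 44/11 = 4, a_4 = floor((11 + 9)/4) = 5.
  m_5 = 4*5 - 9 = 11, d_5 = (125 - 11^2)/4 = 4/4 = 1, a_5 = floor((11 + 11)/1) = 22.
  m_6 = 1*22 - 11 = 11, d_6 = (125 - 11^2)/1 = 4/1 = 4: (m_6, d_6) = (m_1, d_1) = (11, 4), so from here the quotients repeat a_1, ..., a_5; the period length is 5.
Hence the expansion of sqrt(125) is a_0 = 11 followed by the repeating block 5, 1, 1, 5, 22 (period 5).

[11; (5, 1, 1, 5, 22)]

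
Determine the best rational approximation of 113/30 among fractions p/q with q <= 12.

Expand x = 113/30 as a continued fraction with the Euclidean algorithm:
  113 = 3*30 + 23, so a_0 = 3.
  30 = 1*23 + 7, so a_1 = 1.
  23 = 3*7 + 2, so a_2 = 3.
  7 = 3*2 + 1, so a_3 = 3.
  2 = 2*1 + 0, so a_4 = 2.
so x = [3; 1, 3, 3, 2].
Convergents (p_i = a_i*p_{i-1} + p_{i-2}, q_i = a_i*q_{i-1} + q_{i-2} with p_{-2}=0, p_{-1}=1, q_{-2}=1, q_{-1}=0), until the denominator exceeds 12:
  i=0: a_0=3, p_0 = 3*1 + 0 = 3, q_0 = 3*0 + 1 = 1.
  i=1: a_1=1, p_1 = 1*3 + 1 = 4, q_1 = 1*1 + 0 = 1.
  i=2: a_2=3, p_2 = 3*4 + 3 = 15, q_2 = 3*1 + 1 = 4.
  i=3: a_3=3, p_3 = 3*15 + 4 = 49, q_3 = 3*4 + 1 = 13.
q_3 = 13 > 12, so the last convergent with denominator <= 12 is p_2/q_2 = 15/4.
The closest fraction with denominator <= 12 is either p_2/q_2 or the intermediate fraction (k*p_2 + p_1)/(k*q_2 + q_1) with the largest k >= 1 whose denominator stays <= 12; these approach x as k grows, and every other convergent or intermediate fraction in range is farther away.
Largest k: floor((12 - q_1)/q_2) = floor((12 - 1)/4) = 2.
That gives (2*15 + 4)/(2*4 + 1) = 34/9.
Compare the errors: |x - 15/4| = |113*4 - 15*30|/(30*4) = 2/120, and |x - 34/9| = |113*9 - 34*30|/(30*9) = 3/270.
Cross-multiplying, 3*120 = 360 < 540 = 2*270, so 3/270 is smaller: the intermediate fraction 34/9 is closer to x than 15/4.

34/9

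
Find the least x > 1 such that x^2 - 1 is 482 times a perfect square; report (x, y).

First expand sqrt(482) as a continued fraction. With x_i = (sqrt(482) + m_i)/d_i and (m_0, d_0) = (0, 1): a_0 = floor(sqrt(482)) = 21, since 21^2 = 441 <= 482 < 484 = 22^2.
Iterate m_{i+1} = d_i*a_i - m_i, d_{i+1} = (482 - m_{i+1}^2)/d_i, a_{i+1} = floor((a_0 + m_{i+1})/d_{i+1}):
  m_1 = 1*21 - 0 = 21, d_1 = (482 - 21^2)/1 = 41/1 = 41, a_1 = floor((21 + 21)/41) = 1.
  m_2 = 41*1 - 21 = 20, d_2 = (482 - 20^2)/41 = 82/41 = 2, a_2 = floor((21 + 20)/2) = 20.
  m_3 = 2*20 - 20 = 20, d_3 = (482 - 20^2)/2 = 82/2 = 41, a_3 = floor((21 + 20)/41) = 1.
  m_4 = 41*1 - 20 = 21, d_4 = (482 - 21^2)/41 = 41/41 = 1, a_4 = floor((21 + 21)/1) = 42.
  m_5 = 1*42 - 21 = 21, d_5 = (482 - 21^2)/1 = 41/1 = 41: (m_5, d_5) = (m_1, d_1) = (21, 41), so from here the quotients repeat a_1, ..., a_4; the period length is 4.
So sqrt(482) = [21; (1, 20, 1, 42)] with period length k = 4.
k is even, so the fundamental solution of x^2 - 482y^2 = 1 is (p_{k-1}, q_{k-1}) = (p_3, q_3); compute convergents through index 3.
Convergents (p_i = a_i*p_{i-1} + p_{i-2}, q_i = a_i*q_{i-1} + q_{i-2} with p_{-2}=0, p_{-1}=1, q_{-2}=1, q_{-1}=0):
  i=0: a_0=21, p_0 = 21*1 + 0 = 21, q_0 = 21*0 + 1 = 1.
  i=1: a_1=1, p_1 = 1*21 + 1 = 22, q_1 = 1*1 + 0 = 1.
  i=2: a_2=20, p_2 = 20*22 + 21 = 461, q_2 = 20*1 + 1 = 21.
  i=3: a_3=1, p_3 = 1*461 + 22 = 483, q_3 = 1*21 + 1 = 22.
Check: 483^2 - 482*22^2 = 233289 - 233288 = 1, so (x, y) = (483, 22) solves the equation, and by the theorem it is the least positive solution.

(x, y) = (483, 22)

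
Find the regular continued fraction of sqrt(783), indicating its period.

[27; (1, 54)]

Write x_i = (sqrt(783) + m_i)/d_i with (m_0, d_0) = (0, 1). a_0 = floor(sqrt(783)) = 27, since 27^2 = 729 <= 783 < 784 = 28^2.
Iterate m_{i+1} = d_i*a_i - m_i, d_{i+1} = (783 - m_{i+1}^2)/d_i, a_{i+1} = floor((a_0 + m_{i+1})/d_{i+1}):
  m_1 = 1*27 - 0 = 27, d_1 = (783 - 27^2)/1 = 54/1 = 54, a_1 = floor((27 + 27)/54) = 1.
  m_2 = 54*1 - 27 = 27, d_2 = (783 - 27^2)/54 = 54/54 = 1, a_2 = floor((27 + 27)/1) = 54.
  m_3 = 1*54 - 27 = 27, d_3 = (783 - 27^2)/1 = 54/1 = 54: (m_3, d_3) = (m_1, d_1) = (27, 54), so from here the quotients repeat a_1, a_2; the period length is 2.
Hence the expansion of sqrt(783) is a_0 = 27 followed by the repeating block 1, 54 (period 2).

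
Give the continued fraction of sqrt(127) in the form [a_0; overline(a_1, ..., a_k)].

Write x_i = (sqrt(127) + m_i)/d_i with (m_0, d_0) = (0, 1). a_0 = floor(sqrt(127)) = 11, since 11^2 = 121 <= 127 < 144 = 12^2.
Iterate m_{i+1} = d_i*a_i - m_i, d_{i+1} = (127 - m_{i+1}^2)/d_i, a_{i+1} = floor((a_0 + m_{i+1})/d_{i+1}):
  m_1 = 1*11 - 0 = 11, d_1 = (127 - 11^2)/1 = 6/1 = 6, a_1 = floor((11 + 11)/6) = 3.
  m_2 = 6*3 - 11 = 7, d_2 = (127 - 7^2)/6 = 78/6 = 13, a_2 = floor((11 + 7)/13) = 1.
  m_3 = 13*1 - 7 = 6, d_3 = (127 - 6^2)/13 = 91/13 = 7, a_3 = floor((11 + 6)/7) = 2.
  m_4 = 7*2 - 6 = 8, d_4 = (127 - 8^2)/7 = 63/7 = 9, a_4 = floor((11 + 8)/9) = 2.
  m_5 = 9*2 - 8 = 10, d_5 = (127 - 10^2)/9 = 27/9 = 3, a_5 = floor((11 + 10)/3) = 7.
  m_6 = 3*7 - 10 = 11, d_6 = (127 - 11^2)/3 = 6/3 = 2, a_6 = floor((11 + 11)/2) = 11.
  m_7 = 2*11 - 11 = 11, d_7 = (127 - 11^2)/2 = 6/2 = 3, a_7 = floor((11 + 11)/3) = 7.
  m_8 = 3*7 - 11 = 10, d_8 = (127 - 10^2)/3 = 27/3 = 9, a_8 = floor((11 + 10)/9) = 2.
  m_9 = 9*2 - 10 = 8, d_9 = (127 - 8^2)/9 = 63/9 = 7, a_9 = floor((11 + 8)/7) = 2.
  m_10 = 7*2 - 8 = 6, d_10 = (127 - 6^2)/7 = 91/7 = 13, a_10 = floor((11 + 6)/13) = 1.
  m_11 = 13*1 - 6 = 7, d_11 = (127 - 7^2)/13 = 78/13 = 6, a_11 = floor((11 + 7)/6) = 3.
  m_12 = 6*3 - 7 = 11, d_12 = (127 - 11^2)/6 = 6/6 = 1, a_12 = floor((11 + 11)/1) = 22.
  m_13 = 1*22 - 11 = 11, d_13 = (127 - 11^2)/1 = 6/1 = 6: (m_13, d_13) = (m_1, d_1) = (11, 6), so from here the quotients repeat a_1, ..., a_12; the period length is 12.
Hence the expansion of sqrt(127) is a_0 = 11 followed by the repeating block 3, 1, 2, 2, 7, 11, 7, 2, 2, 1, 3, 22 (period 12).

[11; overline(3, 1, 2, 2, 7, 11, 7, 2, 2, 1, 3, 22)]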